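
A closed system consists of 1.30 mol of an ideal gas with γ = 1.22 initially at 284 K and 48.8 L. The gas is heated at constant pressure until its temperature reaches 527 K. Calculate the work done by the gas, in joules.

P₁ = nRT₁/V₁ = 1.30×8.314×284/48.8 = 62.9 kPa.
Isobaric: P stays 62.9 kPa; V/T = const ⇒ T₂ = 527 K, V₂ = 90.6 L.
W = PΔV = 62.9×(90.6−48.8) kPa·L = 2630 J.

2630 J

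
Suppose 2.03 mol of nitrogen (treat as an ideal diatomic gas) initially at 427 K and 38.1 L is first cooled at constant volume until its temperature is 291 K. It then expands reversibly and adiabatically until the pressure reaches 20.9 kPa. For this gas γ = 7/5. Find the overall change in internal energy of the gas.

-10700 J

P₁ = nRT₁/V₁ = 2.03×8.314×427/38.1 = 189 kPa.
Step 1 — Isochoric: V stays 38.1 L; P/T = const ⇒ T₂ = 291 K, P₂ = 129 kPa.
W = 0 (no volume change).
ΔU = nCvΔT = 2.03×20.8×(291−427) = -5740 J.
Q = ΔU = -5740 J.
State after step 1: P = 129 kPa, V = 38.1 L, T = 291 K.
Step 2 — Adiabatic: T₂/T₁ = (P₂/P₁)^((γ−1)/γ) ⇒ T₂ = 291×(0.162)^0.286 = 173 K; V₂ = 140 L.
ΔU = nCvΔT = 2.03×20.8×(173−291) = -4980 J.
Q = 0 for an adiabatic process, so W = −ΔU = 4980 J.
Net over both steps: W = 4980 J, Q = -5740 J, ΔU = -10700 J.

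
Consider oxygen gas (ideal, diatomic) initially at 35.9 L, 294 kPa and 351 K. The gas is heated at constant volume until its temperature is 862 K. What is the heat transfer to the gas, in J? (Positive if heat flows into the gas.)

n = P₁V₁/(RT₁) = 294×35.9/(8.314×351) = 3.62 mol.
Isochoric: V stays 35.9 L; P/T = const ⇒ T₂ = 862 K, P₂ = 722 kPa.
W = 0 (no volume change).
ΔU = nCvΔT = 3.62×20.8×(862−351) = 38400 J.
Q = ΔU = 38400 J.

38400 J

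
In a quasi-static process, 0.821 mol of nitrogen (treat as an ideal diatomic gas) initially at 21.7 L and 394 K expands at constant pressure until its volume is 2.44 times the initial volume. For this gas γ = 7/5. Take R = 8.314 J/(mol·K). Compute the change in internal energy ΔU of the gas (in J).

9680 J

P₁ = nRT₁/V₁ = 0.821×8.314×394/21.7 = 124 kPa.
Isobaric: P stays 124 kPa; V/T = const ⇒ T₂ = 961 K, V₂ = 52.9 L.
For an ideal gas ΔU = nCvΔT with Cv = (5/2)R = 20.8 J/(mol·K).
ΔU = 0.821×20.8×(961−394) = 9680 J.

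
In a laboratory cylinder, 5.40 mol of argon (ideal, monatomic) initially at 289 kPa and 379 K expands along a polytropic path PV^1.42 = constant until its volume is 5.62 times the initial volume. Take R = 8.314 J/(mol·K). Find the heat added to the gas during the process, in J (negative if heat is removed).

7730 J

V₁ = nRT₁/P₁ = 5.40×8.314×379/289 = 58.9 L.
Polytropic n=1.42: T₂ = T₁(V₁/V₂)^(n−1) = 379×(0.178)^0.42 = 184 K; P₂ = P₁(V₁/V₂)^n = 24.9 kPa.
W = (P₁V₁−P₂V₂)/(n−1) = (289×58.9−24.9×331)/0.42 = 20900 J.
ΔU = nCvΔT = 5.40×12.5×(184−379) = -13200 J.
Q = ΔU + W = 7730 J.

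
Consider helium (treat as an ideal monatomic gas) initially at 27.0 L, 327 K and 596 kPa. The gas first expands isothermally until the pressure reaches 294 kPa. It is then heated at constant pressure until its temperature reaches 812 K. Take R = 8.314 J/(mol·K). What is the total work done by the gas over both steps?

n = P₁V₁/(RT₁) = 596×27.0/(8.314×327) = 5.92 mol.
Step 1 — Isothermal: T stays 327 K; PV = const ⇒ V₂ = 54.7 L, P₂ = 294 kPa.
ΔU = 0 (ideal gas, T constant).
W = nRT ln(V₂/V₁) = 5.92×8.314×327×ln(2.03) = 11400 J.
Q = ΔU + W = 11400 J.
State after step 1: P = 294 kPa, V = 54.7 L, T = 327 K.
Step 2 — Isobaric: P stays 294 kPa; V/T = const ⇒ T₂ = 812 K, V₂ = 136 L.
W = PΔV = 294×(136−54.7) kPa·L = 23900 J.
ΔU = nCvΔT = 5.92×12.5×(812−327) = 35800 J.
Q = ΔU + W = nCpΔT = 59700 J.
Net over both steps: W = 35200 J, Q = 71000 J, ΔU = 35800 J.

35200 J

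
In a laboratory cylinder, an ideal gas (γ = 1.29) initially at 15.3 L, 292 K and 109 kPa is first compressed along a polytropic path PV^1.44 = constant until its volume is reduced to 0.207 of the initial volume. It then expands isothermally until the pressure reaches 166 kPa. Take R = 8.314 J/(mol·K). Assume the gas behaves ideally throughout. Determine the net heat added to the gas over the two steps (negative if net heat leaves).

8120 J

n = P₁V₁/(RT₁) = 109×15.3/(8.314×292) = 0.687 mol.
Step 1 — Polytropic n=1.44: T₂ = T₁(V₁/V₂)^(n−1) = 292×(4.83)^0.44 = 584 K; P₂ = P₁(V₁/V₂)^n = 1050 kPa.
W = (P₁V₁−P₂V₂)/(n−1) = (109×15.3−1050×3.17)/0.44 = -3790 J.
ΔU = nCvΔT = 0.687×28.7×(584−292) = 5750 J.
Q = ΔU + W = 1960 J.
State after step 1: P = 1050 kPa, V = 3.17 L, T = 584 K.
Step 2 — Isothermal: T stays 584 K; PV = const ⇒ V₂ = 20.1 L, P₂ = 166 kPa.
ΔU = 0 (ideal gas, T constant).
W = nRT ln(V₂/V₁) = 0.687×8.314×584×ln(6.34) = 6160 J.
Q = ΔU + W = 6160 J.
Net over both steps: W = 2370 J, Q = 8120 J, ΔU = 5750 J.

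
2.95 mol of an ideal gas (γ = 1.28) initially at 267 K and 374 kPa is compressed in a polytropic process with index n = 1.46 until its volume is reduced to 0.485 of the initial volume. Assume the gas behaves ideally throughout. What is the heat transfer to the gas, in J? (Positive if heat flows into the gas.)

V₁ = nRT₁/P₁ = 2.95×8.314×267/374 = 17.5 L.
Polytropic n=1.46: T₂ = T₁(V₁/V₂)^(n−1) = 267×(2.06)^0.46 = 372 K; P₂ = P₁(V₁/V₂)^n = 1080 kPa.
W = (P₁V₁−P₂V₂)/(n−1) = (374×17.5−1080×8.49)/0.46 = -5620 J.
ΔU = nCvΔT = 2.95×29.7×(372−267) = 9240 J.
Q = ΔU + W = 3610 J.

3610 J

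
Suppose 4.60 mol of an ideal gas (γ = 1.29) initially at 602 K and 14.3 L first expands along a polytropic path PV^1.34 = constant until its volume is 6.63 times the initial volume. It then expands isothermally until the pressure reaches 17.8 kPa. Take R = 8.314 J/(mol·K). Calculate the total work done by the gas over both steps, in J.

P₁ = nRT₁/V₁ = 4.60×8.314×602/14.3 = 1610 kPa.
Step 1 — Polytropic n=1.34: T₂ = T₁(V₁/V₂)^(n−1) = 602×(0.151)^0.34 = 316 K; P₂ = P₁(V₁/V₂)^n = 128 kPa.
W = (P₁V₁−P₂V₂)/(n−1) = (1610×14.3−128×94.8)/0.34 = 32100 J.
ΔU = nCvΔT = 4.60×28.7×(316−602) = -37700 J.
Q = ΔU + W = -5540 J.
State after step 1: P = 128 kPa, V = 94.8 L, T = 316 K.
Step 2 — Isothermal: T stays 316 K; PV = const ⇒ V₂ = 680 L, P₂ = 17.8 kPa.
ΔU = 0 (ideal gas, T constant).
W = nRT ln(V₂/V₁) = 4.60×8.314×316×ln(7.17) = 23800 J.
Q = ΔU + W = 23800 J.
Net over both steps: W = 56000 J, Q = 18300 J, ΔU = -37700 J.

56000 J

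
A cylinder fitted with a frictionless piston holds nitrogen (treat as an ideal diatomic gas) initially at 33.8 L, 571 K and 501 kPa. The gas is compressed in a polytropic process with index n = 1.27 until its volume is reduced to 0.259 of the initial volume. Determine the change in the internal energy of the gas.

18600 J

n = P₁V₁/(RT₁) = 501×33.8/(8.314×571) = 3.57 mol.
Polytropic n=1.27: T₂ = T₁(V₁/V₂)^(n−1) = 571×(3.86)^0.27 = 822 K; P₂ = P₁(V₁/V₂)^n = 2790 kPa.
For an ideal gas ΔU = nCvΔT with Cv = (5/2)R = 20.8 J/(mol·K).
ΔU = 3.57×20.8×(822−571) = 18600 J.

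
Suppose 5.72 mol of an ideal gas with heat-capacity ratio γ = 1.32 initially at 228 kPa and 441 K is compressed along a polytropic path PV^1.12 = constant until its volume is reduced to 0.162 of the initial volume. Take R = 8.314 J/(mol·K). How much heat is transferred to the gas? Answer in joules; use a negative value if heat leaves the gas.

V₁ = nRT₁/P₁ = 5.72×8.314×441/228 = 92.0 L.
Polytropic n=1.12: T₂ = T₁(V₁/V₂)^(n−1) = 441×(6.17)^0.12 = 549 K; P₂ = P₁(V₁/V₂)^n = 1750 kPa.
W = (P₁V₁−P₂V₂)/(n−1) = (228×92.0−1750×14.9)/0.12 = -42700 J.
ΔU = nCvΔT = 5.72×26.0×(549−441) = 16000 J.
Q = ΔU + W = -26700 J.

-26700 J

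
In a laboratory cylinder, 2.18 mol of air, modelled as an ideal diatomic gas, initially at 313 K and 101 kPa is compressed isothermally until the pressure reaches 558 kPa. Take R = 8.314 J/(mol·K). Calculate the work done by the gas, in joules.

-9700 J

V₁ = nRT₁/P₁ = 2.18×8.314×313/101 = 56.2 L.
Isothermal: T stays 313 K; PV = const ⇒ V₂ = 10.2 L, P₂ = 558 kPa.
W = nRT ln(V₂/V₁) = 2.18×8.314×313×ln(0.181) = -9700 J.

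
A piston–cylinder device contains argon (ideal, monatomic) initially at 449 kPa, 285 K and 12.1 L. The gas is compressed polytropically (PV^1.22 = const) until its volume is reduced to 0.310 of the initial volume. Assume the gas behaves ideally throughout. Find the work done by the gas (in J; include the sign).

-7260 J

n = P₁V₁/(RT₁) = 449×12.1/(8.314×285) = 2.29 mol.
Polytropic n=1.22: T₂ = T₁(V₁/V₂)^(n−1) = 285×(3.23)^0.22 = 369 K; P₂ = P₁(V₁/V₂)^n = 1870 kPa.
W = (P₁V₁−P₂V₂)/(n−1) = (449×12.1−1870×3.75)/0.22 = -7260 J.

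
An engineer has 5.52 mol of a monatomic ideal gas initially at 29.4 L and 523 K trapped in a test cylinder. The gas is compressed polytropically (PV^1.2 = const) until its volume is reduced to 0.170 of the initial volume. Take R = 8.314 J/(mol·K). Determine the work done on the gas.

51000 J

P₁ = nRT₁/V₁ = 5.52×8.314×523/29.4 = 816 kPa.
Polytropic n=1.2: T₂ = T₁(V₁/V₂)^(n−1) = 523×(5.88)^0.20 = 745 K; P₂ = P₁(V₁/V₂)^n = 6840 kPa.
W = (P₁V₁−P₂V₂)/(n−1) = (816×29.4−6840×5.00)/0.20 = -51000 J.
Work done on the gas = −W_by = 51000 J.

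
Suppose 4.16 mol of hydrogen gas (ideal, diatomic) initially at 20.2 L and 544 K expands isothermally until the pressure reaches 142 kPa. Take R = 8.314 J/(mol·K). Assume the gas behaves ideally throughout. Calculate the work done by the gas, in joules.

P₁ = nRT₁/V₁ = 4.16×8.314×544/20.2 = 931 kPa.
Isothermal: T stays 544 K; PV = const ⇒ V₂ = 132 L, P₂ = 142 kPa.
W = nRT ln(V₂/V₁) = 4.16×8.314×544×ln(6.56) = 35400 J.

35400 J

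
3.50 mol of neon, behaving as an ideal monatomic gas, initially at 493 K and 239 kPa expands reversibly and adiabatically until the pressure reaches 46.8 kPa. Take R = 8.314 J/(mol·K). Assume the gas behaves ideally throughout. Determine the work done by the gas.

10300 J

V₁ = nRT₁/P₁ = 3.50×8.314×493/239 = 60.0 L.
Adiabatic: T₂/T₁ = (P₂/P₁)^((γ−1)/γ) ⇒ T₂ = 493×(0.196)^0.400 = 257 K; V₂ = 160 L.
ΔU = nCvΔT = 3.50×12.5×(257−493) = -10300 J.
Q = 0 for an adiabatic process, so W = −ΔU = 10300 J.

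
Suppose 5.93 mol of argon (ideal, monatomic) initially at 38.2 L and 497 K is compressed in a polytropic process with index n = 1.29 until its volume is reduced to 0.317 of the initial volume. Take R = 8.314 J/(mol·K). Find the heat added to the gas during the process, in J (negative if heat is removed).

P₁ = nRT₁/V₁ = 5.93×8.314×497/38.2 = 641 kPa.
Polytropic n=1.29: T₂ = T₁(V₁/V₂)^(n−1) = 497×(3.15)^0.29 = 694 K; P₂ = P₁(V₁/V₂)^n = 2820 kPa.
W = (P₁V₁−P₂V₂)/(n−1) = (641×38.2−2820×12.1)/0.29 = -33400 J.
ΔU = nCvΔT = 5.93×12.5×(694−497) = 14500 J.
Q = ΔU + W = -18900 J.

-18900 J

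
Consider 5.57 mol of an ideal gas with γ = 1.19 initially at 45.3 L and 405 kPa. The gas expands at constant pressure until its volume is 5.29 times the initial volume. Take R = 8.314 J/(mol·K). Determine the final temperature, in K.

2100 K

T₁ = P₁V₁/(nR) = 405×45.3/(5.57×8.314) = 396 K.
Isobaric: P stays 405 kPa; V/T = const ⇒ T₂ = 2100 K, V₂ = 240 L.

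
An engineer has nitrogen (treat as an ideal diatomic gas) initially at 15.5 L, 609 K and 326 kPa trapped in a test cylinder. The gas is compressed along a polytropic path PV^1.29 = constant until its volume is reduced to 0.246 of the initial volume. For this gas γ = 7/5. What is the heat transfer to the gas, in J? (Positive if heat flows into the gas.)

-2400 J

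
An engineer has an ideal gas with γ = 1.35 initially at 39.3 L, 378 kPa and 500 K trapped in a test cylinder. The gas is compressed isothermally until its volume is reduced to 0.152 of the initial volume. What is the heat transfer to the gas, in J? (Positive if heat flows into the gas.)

n = P₁V₁/(RT₁) = 378×39.3/(8.314×500) = 3.57 mol.
Isothermal: T stays 500 K; PV = const ⇒ V₂ = 5.97 L, P₂ = 2490 kPa.
ΔU = 0 (ideal gas, T constant).
W = nRT ln(V₂/V₁) = 3.57×8.314×500×ln(0.152) = -28000 J.
Q = ΔU + W = -28000 J.

-28000 J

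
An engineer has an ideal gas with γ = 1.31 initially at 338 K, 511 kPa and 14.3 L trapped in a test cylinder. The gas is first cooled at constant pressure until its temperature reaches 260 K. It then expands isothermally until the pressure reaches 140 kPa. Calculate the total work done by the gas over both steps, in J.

5590 J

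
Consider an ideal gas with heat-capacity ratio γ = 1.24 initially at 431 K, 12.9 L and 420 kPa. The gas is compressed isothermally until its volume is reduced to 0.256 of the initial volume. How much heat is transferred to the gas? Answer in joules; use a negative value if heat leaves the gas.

-7380 J

n = P₁V₁/(RT₁) = 420×12.9/(8.314×431) = 1.51 mol.
Isothermal: T stays 431 K; PV = const ⇒ V₂ = 3.30 L, P₂ = 1640 kPa.
ΔU = 0 (ideal gas, T constant).
W = nRT ln(V₂/V₁) = 1.51×8.314×431×ln(0.256) = -7380 J.
Q = ΔU + W = -7380 J.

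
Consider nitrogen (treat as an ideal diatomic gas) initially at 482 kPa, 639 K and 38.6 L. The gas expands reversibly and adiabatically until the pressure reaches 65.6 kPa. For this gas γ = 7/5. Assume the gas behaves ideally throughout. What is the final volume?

Adiabatic: T₂/T₁ = (P₂/P₁)^((γ−1)/γ) ⇒ T₂ = 639×(0.136)^0.286 = 361 K; V₂ = 160 L.

160 L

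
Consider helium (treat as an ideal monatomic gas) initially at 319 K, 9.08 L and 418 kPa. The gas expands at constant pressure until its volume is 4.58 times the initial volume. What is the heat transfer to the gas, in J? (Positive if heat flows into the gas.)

n = P₁V₁/(RT₁) = 418×9.08/(8.314×319) = 1.43 mol.
Isobaric: P stays 418 kPa; V/T = const ⇒ T₂ = 1460 K, V₂ = 41.6 L.
W = PΔV = 418×(41.6−9.08) kPa·L = 13600 J.
ΔU = nCvΔT = 1.43×12.5×(1460−319) = 20400 J.
Q = ΔU + W = nCpΔT = 34000 J.

34000 J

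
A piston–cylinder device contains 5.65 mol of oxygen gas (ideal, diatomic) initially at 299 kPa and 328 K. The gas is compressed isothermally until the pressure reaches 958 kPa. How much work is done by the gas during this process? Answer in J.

-17900 J

V₁ = nRT₁/P₁ = 5.65×8.314×328/299 = 51.5 L.
Isothermal: T stays 328 K; PV = const ⇒ V₂ = 16.1 L, P₂ = 958 kPa.
W = nRT ln(V₂/V₁) = 5.65×8.314×328×ln(0.312) = -17900 J.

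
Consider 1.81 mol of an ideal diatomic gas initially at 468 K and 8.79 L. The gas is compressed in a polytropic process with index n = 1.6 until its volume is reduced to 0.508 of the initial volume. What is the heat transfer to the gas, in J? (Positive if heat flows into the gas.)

2940 J

P₁ = nRT₁/V₁ = 1.81×8.314×468/8.79 = 801 kPa.
Polytropic n=1.6: T₂ = T₁(V₁/V₂)^(n−1) = 468×(1.97)^0.60 = 703 K; P₂ = P₁(V₁/V₂)^n = 2370 kPa.
W = (P₁V₁−P₂V₂)/(n−1) = (801×8.79−2370×4.47)/0.60 = -5880 J.
ΔU = nCvΔT = 1.81×20.8×(703−468) = 8830 J.
Q = ΔU + W = 2940 J.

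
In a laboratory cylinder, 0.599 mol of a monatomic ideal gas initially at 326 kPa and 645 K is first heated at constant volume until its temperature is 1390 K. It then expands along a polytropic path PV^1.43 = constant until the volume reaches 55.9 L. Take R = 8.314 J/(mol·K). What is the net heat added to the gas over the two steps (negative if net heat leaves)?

8570 J

V₁ = nRT₁/P₁ = 0.599×8.314×645/326 = 9.85 L.
Step 1 — Isochoric: V stays 9.85 L; P/T = const ⇒ T₂ = 1390 K, P₂ = 703 kPa.
W = 0 (no volume change).
ΔU = nCvΔT = 0.599×12.5×(1390−645) = 5570 J.
Q = ΔU = 5570 J.
State after step 1: P = 703 kPa, V = 9.85 L, T = 1390 K.
Step 2 — Polytropic n=1.43: T₂ = T₁(V₁/V₂)^(n−1) = 1390×(0.176)^0.43 = 659 K; P₂ = P₁(V₁/V₂)^n = 58.7 kPa.
W = (P₁V₁−P₂V₂)/(n−1) = (703×9.85−58.7×55.9)/0.43 = 8470 J.
ΔU = nCvΔT = 0.599×12.5×(659−1390) = -5460 J.
Q = ΔU + W = 3010 J.
Net over both steps: W = 8470 J, Q = 8570 J, ΔU = 104 J.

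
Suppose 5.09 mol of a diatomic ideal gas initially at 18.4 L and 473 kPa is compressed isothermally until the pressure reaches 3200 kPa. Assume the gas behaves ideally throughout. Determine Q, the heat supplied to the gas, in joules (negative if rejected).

-16600 J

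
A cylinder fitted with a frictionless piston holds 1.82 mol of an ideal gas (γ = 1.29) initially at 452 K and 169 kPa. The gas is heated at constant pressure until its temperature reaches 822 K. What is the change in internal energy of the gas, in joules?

19300 J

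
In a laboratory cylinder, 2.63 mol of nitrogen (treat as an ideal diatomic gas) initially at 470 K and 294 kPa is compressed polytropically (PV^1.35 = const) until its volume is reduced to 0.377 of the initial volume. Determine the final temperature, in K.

661 K

V₁ = nRT₁/P₁ = 2.63×8.314×470/294 = 35.0 L.
Polytropic n=1.35: T₂ = T₁(V₁/V₂)^(n−1) = 470×(2.65)^0.35 = 661 K; P₂ = P₁(V₁/V₂)^n = 1100 kPa.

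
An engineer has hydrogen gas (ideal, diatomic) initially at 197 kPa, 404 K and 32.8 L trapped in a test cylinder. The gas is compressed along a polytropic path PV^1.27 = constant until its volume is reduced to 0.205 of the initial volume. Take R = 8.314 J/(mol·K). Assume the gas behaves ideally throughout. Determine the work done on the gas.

n = P₁V₁/(RT₁) = 197×32.8/(8.314×404) = 1.92 mol.
Polytropic n=1.27: T₂ = T₁(V₁/V₂)^(n−1) = 404×(4.88)^0.27 = 620 K; P₂ = P₁(V₁/V₂)^n = 1470 kPa.
W = (P₁V₁−P₂V₂)/(n−1) = (197×32.8−1470×6.72)/0.27 = -12800 J.
Work done on the gas = −W_by = 12800 J.

12800 J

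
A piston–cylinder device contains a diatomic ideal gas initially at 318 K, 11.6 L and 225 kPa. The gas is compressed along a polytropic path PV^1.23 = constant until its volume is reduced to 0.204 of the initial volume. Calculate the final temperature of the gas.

458 K

Polytropic n=1.23: T₂ = T₁(V₁/V₂)^(n−1) = 318×(4.90)^0.23 = 458 K; P₂ = P₁(V₁/V₂)^n = 1590 kPa.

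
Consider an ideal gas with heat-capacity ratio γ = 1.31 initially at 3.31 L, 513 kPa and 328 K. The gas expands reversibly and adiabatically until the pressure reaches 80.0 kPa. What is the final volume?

Adiabatic: T₂/T₁ = (P₂/P₁)^((γ−1)/γ) ⇒ T₂ = 328×(0.156)^0.237 = 211 K; V₂ = 13.7 L.

13.7 L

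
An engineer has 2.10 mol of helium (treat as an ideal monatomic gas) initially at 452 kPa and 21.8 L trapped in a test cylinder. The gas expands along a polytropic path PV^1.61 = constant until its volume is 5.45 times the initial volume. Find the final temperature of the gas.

201 K

T₁ = P₁V₁/(nR) = 452×21.8/(2.10×8.314) = 564 K.
Polytropic n=1.61: T₂ = T₁(V₁/V₂)^(n−1) = 564×(0.183)^0.61 = 201 K; P₂ = P₁(V₁/V₂)^n = 29.5 kPa.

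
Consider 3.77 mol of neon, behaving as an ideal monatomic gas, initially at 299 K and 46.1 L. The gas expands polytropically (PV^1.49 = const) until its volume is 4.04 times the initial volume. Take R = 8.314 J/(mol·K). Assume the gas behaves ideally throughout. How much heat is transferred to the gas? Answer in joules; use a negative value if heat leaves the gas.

2510 J

P₁ = nRT₁/V₁ = 3.77×8.314×299/46.1 = 203 kPa.
Polytropic n=1.49: T₂ = T₁(V₁/V₂)^(n−1) = 299×(0.248)^0.49 = 151 K; P₂ = P₁(V₁/V₂)^n = 25.4 kPa.
W = (P₁V₁−P₂V₂)/(n−1) = (203×46.1−25.4×186)/0.49 = 9480 J.
ΔU = nCvΔT = 3.77×12.5×(151−299) = -6970 J.
Q = ΔU + W = 2510 J.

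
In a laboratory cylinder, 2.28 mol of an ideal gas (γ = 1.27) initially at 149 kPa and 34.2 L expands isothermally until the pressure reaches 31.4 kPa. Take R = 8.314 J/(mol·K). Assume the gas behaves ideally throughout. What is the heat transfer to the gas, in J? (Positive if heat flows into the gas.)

T₁ = P₁V₁/(nR) = 149×34.2/(2.28×8.314) = 269 K.
Isothermal: T stays 269 K; PV = const ⇒ V₂ = 162 L, P₂ = 31.4 kPa.
ΔU = 0 (ideal gas, T constant).
W = nRT ln(V₂/V₁) = 2.28×8.314×269×ln(4.75) = 7930 J.
Q = ΔU + W = 7930 J.

7930 J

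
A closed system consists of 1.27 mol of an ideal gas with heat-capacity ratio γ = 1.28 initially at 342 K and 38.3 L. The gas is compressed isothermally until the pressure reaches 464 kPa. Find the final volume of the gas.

P₁ = nRT₁/V₁ = 1.27×8.314×342/38.3 = 94.3 kPa.
Isothermal: T stays 342 K; PV = const ⇒ V₂ = 7.78 L, P₂ = 464 kPa.

7.78 L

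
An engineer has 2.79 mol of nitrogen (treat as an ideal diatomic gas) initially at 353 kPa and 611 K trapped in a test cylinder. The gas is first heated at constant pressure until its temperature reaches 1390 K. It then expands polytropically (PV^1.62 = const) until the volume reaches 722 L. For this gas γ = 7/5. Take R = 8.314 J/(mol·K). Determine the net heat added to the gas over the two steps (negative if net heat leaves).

42600 J

V₁ = nRT₁/P₁ = 2.79×8.314×611/353 = 40.1 L.
Step 1 — Isobaric: P stays 353 kPa; V/T = const ⇒ T₂ = 1390 K, V₂ = 91.3 L.
W = PΔV = 353×(91.3−40.1) kPa·L = 18100 J.
ΔU = nCvΔT = 2.79×20.8×(1390−611) = 45200 J.
Q = ΔU + W = nCpΔT = 63200 J.
State after step 1: P = 353 kPa, V = 91.3 L, T = 1390 K.
Step 2 — Polytropic n=1.62: T₂ = T₁(V₁/V₂)^(n−1) = 1390×(0.127)^0.62 = 386 K; P₂ = P₁(V₁/V₂)^n = 12.4 kPa.
W = (P₁V₁−P₂V₂)/(n−1) = (353×91.3−12.4×722)/0.62 = 37600 J.
ΔU = nCvΔT = 2.79×20.8×(386−1390) = -58200 J.
Q = ΔU + W = -20700 J.
Net over both steps: W = 55600 J, Q = 42600 J, ΔU = -13100 J.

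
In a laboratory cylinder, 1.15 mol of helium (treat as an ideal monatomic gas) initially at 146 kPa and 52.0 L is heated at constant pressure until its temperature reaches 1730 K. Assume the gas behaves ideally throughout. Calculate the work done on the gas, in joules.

T₁ = P₁V₁/(nR) = 146×52.0/(1.15×8.314) = 794 K.
Isobaric: P stays 146 kPa; V/T = const ⇒ T₂ = 1730 K, V₂ = 113 L.
W = PΔV = 146×(113−52.0) kPa·L = 8950 J.
Work done on the gas = −W_by = -8950 J.

-8950 J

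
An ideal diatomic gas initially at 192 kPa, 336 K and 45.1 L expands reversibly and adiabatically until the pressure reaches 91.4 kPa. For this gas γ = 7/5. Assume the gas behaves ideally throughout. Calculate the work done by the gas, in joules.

n = P₁V₁/(RT₁) = 192×45.1/(8.314×336) = 3.10 mol.
Adiabatic: T₂/T₁ = (P₂/P₁)^((γ−1)/γ) ⇒ T₂ = 336×(0.476)^0.286 = 272 K; V₂ = 76.6 L.
ΔU = nCvΔT = 3.10×20.8×(272−336) = -4140 J.
Q = 0 for an adiabatic process, so W = −ΔU = 4140 J.

4140 J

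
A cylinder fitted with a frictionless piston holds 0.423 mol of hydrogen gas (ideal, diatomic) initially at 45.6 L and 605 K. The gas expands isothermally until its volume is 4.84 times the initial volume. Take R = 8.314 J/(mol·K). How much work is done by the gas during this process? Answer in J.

P₁ = nRT₁/V₁ = 0.423×8.314×605/45.6 = 46.7 kPa.
Isothermal: T stays 605 K; PV = const ⇒ V₂ = 221 L, P₂ = 9.64 kPa.
W = nRT ln(V₂/V₁) = 0.423×8.314×605×ln(4.84) = 3360 J.

3360 J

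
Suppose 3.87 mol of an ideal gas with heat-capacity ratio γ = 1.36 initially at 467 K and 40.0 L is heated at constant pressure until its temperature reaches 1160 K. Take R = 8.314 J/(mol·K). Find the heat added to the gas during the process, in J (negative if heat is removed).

P₁ = nRT₁/V₁ = 3.87×8.314×467/40.0 = 376 kPa.
Isobaric: P stays 376 kPa; V/T = const ⇒ T₂ = 1160 K, V₂ = 99.4 L.
W = PΔV = 376×(99.4−40.0) kPa·L = 22300 J.
ΔU = nCvΔT = 3.87×23.1×(1160−467) = 61900 J.
Q = ΔU + W = nCpΔT = 84200 J.

84200 J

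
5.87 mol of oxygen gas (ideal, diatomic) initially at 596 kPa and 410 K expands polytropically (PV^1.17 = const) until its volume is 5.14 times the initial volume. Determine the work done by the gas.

28600 J

V₁ = nRT₁/P₁ = 5.87×8.314×410/596 = 33.6 L.
Polytropic n=1.17: T₂ = T₁(V₁/V₂)^(n−1) = 410×(0.195)^0.17 = 310 K; P₂ = P₁(V₁/V₂)^n = 87.8 kPa.
W = (P₁V₁−P₂V₂)/(n−1) = (596×33.6−87.8×173)/0.17 = 28600 J.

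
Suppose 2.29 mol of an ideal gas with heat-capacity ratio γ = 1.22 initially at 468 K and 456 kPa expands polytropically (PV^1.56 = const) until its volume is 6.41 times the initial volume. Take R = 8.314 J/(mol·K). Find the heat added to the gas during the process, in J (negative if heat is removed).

V₁ = nRT₁/P₁ = 2.29×8.314×468/456 = 19.5 L.
Polytropic n=1.56: T₂ = T₁(V₁/V₂)^(n−1) = 468×(0.156)^0.56 = 165 K; P₂ = P₁(V₁/V₂)^n = 25.1 kPa.
W = (P₁V₁−P₂V₂)/(n−1) = (456×19.5−25.1×125)/0.56 = 10300 J.
ΔU = nCvΔT = 2.29×37.8×(165−468) = -26200 J.
Q = ΔU + W = -15900 J.

-15900 J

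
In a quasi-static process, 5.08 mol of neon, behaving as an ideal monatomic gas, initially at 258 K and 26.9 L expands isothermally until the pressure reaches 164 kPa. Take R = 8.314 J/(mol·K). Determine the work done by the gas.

9850 J

P₁ = nRT₁/V₁ = 5.08×8.314×258/26.9 = 405 kPa.
Isothermal: T stays 258 K; PV = const ⇒ V₂ = 66.4 L, P₂ = 164 kPa.
W = nRT ln(V₂/V₁) = 5.08×8.314×258×ln(2.47) = 9850 J.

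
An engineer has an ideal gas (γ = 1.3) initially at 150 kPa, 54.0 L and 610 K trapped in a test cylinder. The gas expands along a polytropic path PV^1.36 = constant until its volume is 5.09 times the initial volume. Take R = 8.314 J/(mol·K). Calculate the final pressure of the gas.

16.4 kPa

Polytropic n=1.36: T₂ = T₁(V₁/V₂)^(n−1) = 610×(0.196)^0.36 = 340 K; P₂ = P₁(V₁/V₂)^n = 16.4 kPa.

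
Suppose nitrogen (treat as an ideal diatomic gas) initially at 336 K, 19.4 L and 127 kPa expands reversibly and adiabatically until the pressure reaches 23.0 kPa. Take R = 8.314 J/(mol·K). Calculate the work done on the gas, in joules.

-2380 J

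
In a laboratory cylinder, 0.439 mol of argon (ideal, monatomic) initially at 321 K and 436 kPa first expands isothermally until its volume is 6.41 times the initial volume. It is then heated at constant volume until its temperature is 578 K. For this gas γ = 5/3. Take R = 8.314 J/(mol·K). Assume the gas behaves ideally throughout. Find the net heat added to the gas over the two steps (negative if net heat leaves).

V₁ = nRT₁/P₁ = 0.439×8.314×321/436 = 2.69 L.
Step 1 — Isothermal: T stays 321 K; PV = const ⇒ V₂ = 17.2 L, P₂ = 68.0 kPa.
ΔU = 0 (ideal gas, T constant).
W = nRT ln(V₂/V₁) = 0.439×8.314×321×ln(6.41) = 2180 J.
Q = ΔU + W = 2180 J.
State after step 1: P = 68.0 kPa, V = 17.2 L, T = 321 K.
Step 2 — Isochoric: V stays 17.2 L; P/T = const ⇒ T₂ = 578 K, P₂ = 122 kPa.
W = 0 (no volume change).
ΔU = nCvΔT = 0.439×12.5×(578−321) = 1410 J.
Q = ΔU = 1410 J.
Net over both steps: W = 2180 J, Q = 3580 J, ΔU = 1410 J.

3580 J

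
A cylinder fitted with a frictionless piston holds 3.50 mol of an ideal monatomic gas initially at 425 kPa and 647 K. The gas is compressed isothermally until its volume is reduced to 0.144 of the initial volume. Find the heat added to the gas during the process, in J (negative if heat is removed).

-36500 J

V₁ = nRT₁/P₁ = 3.50×8.314×647/425 = 44.3 L.
Isothermal: T stays 647 K; PV = const ⇒ V₂ = 6.38 L, P₂ = 2950 kPa.
ΔU = 0 (ideal gas, T constant).
W = nRT ln(V₂/V₁) = 3.50×8.314×647×ln(0.144) = -36500 J.
Q = ΔU + W = -36500 J.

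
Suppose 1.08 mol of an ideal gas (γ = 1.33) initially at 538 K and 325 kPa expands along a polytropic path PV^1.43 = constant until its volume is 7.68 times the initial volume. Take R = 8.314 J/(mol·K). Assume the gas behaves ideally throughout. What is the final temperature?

V₁ = nRT₁/P₁ = 1.08×8.314×538/325 = 14.9 L.
Polytropic n=1.43: T₂ = T₁(V₁/V₂)^(n−1) = 538×(0.130)^0.43 = 224 K; P₂ = P₁(V₁/V₂)^n = 17.6 kPa.

224 K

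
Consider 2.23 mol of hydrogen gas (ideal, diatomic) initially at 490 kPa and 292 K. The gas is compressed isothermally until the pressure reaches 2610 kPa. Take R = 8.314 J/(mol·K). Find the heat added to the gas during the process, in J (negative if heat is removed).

-9060 J

V₁ = nRT₁/P₁ = 2.23×8.314×292/490 = 11.0 L.
Isothermal: T stays 292 K; PV = const ⇒ V₂ = 2.07 L, P₂ = 2610 kPa.
ΔU = 0 (ideal gas, T constant).
W = nRT ln(V₂/V₁) = 2.23×8.314×292×ln(0.188) = -9060 J.
Q = ΔU + W = -9060 J.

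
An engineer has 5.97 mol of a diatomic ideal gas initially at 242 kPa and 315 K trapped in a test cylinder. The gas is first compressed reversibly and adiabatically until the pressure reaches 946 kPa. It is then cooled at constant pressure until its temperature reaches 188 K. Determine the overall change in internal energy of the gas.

-15800 J

V₁ = nRT₁/P₁ = 5.97×8.314×315/242 = 64.6 L.
Step 1 — Adiabatic: T₂/T₁ = (P₂/P₁)^((γ−1)/γ) ⇒ T₂ = 315×(3.91)^0.286 = 465 K; V₂ = 24.4 L.
ΔU = nCvΔT = 5.97×20.8×(465−315) = 18600 J.
Q = 0 for an adiabatic process, so W = −ΔU = -18600 J.
State after step 1: P = 946 kPa, V = 24.4 L, T = 465 K.
Step 2 — Isobaric: P stays 946 kPa; V/T = const ⇒ T₂ = 188 K, V₂ = 9.86 L.
W = PΔV = 946×(9.86−24.4) kPa·L = -13700 J.
ΔU = nCvΔT = 5.97×20.8×(188−465) = -34400 J.
Q = ΔU + W = nCpΔT = -48100 J.
Net over both steps: W = -32400 J, Q = -48100 J, ΔU = -15800 J.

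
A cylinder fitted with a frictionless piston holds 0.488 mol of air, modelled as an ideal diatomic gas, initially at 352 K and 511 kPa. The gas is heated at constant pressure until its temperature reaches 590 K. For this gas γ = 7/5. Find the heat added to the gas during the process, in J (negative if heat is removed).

3380 J

V₁ = nRT₁/P₁ = 0.488×8.314×352/511 = 2.79 L.
Isobaric: P stays 511 kPa; V/T = const ⇒ T₂ = 590 K, V₂ = 4.68 L.
W = PΔV = 511×(4.68−2.79) kPa·L = 966 J.
ΔU = nCvΔT = 0.488×20.8×(590−352) = 2410 J.
Q = ΔU + W = nCpΔT = 3380 J.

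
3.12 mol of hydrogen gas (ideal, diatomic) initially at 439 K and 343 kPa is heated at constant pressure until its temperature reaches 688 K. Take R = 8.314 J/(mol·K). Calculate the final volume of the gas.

V₁ = nRT₁/P₁ = 3.12×8.314×439/343 = 33.2 L.
Isobaric: P stays 343 kPa; V/T = const ⇒ T₂ = 688 K, V₂ = 52.0 L.

52.0 L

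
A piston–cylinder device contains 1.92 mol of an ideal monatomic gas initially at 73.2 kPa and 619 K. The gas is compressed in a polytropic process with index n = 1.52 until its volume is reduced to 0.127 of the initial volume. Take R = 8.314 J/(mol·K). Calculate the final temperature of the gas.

V₁ = nRT₁/P₁ = 1.92×8.314×619/73.2 = 135 L.
Polytropic n=1.52: T₂ = T₁(V₁/V₂)^(n−1) = 619×(7.87)^0.52 = 1810 K; P₂ = P₁(V₁/V₂)^n = 1690 kPa.

1810 K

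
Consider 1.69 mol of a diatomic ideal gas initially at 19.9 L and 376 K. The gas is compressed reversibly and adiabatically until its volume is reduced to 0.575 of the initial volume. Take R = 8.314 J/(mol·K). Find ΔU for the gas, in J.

P₁ = nRT₁/V₁ = 1.69×8.314×376/19.9 = 265 kPa.
Adiabatic: TV^(γ−1) = const ⇒ T₂ = 376×(1.74)^0.400 = 469 K; PV^γ = const ⇒ P₂ = 576 kPa.
For an ideal gas ΔU = nCvΔT with Cv = (5/2)R = 20.8 J/(mol·K).
ΔU = 1.69×20.8×(469−376) = 3270 J.

3270 J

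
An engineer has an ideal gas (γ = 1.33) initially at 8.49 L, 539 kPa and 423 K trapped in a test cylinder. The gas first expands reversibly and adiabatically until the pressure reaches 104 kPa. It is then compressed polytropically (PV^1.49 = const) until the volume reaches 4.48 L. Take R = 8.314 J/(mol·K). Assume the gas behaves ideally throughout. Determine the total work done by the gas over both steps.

-4710 J

n = P₁V₁/(RT₁) = 539×8.49/(8.314×423) = 1.30 mol.
Step 1 — Adiabatic: T₂/T₁ = (P₂/P₁)^((γ−1)/γ) ⇒ T₂ = 423×(0.193)^0.248 = 281 K; V₂ = 29.3 L.
ΔU = nCvΔT = 1.30×25.2×(281−423) = -4650 J.
Q = 0 for an adiabatic process, so W = −ΔU = 4650 J.
State after step 1: P = 104 kPa, V = 29.3 L, T = 281 K.
Step 2 — Polytropic n=1.49: T₂ = T₁(V₁/V₂)^(n−1) = 281×(6.53)^0.49 = 705 K; P₂ = P₁(V₁/V₂)^n = 1700 kPa.
W = (P₁V₁−P₂V₂)/(n−1) = (104×29.3−1700×4.48)/0.49 = -9360 J.
ΔU = nCvΔT = 1.30×25.2×(705−281) = 13900 J.
Q = ΔU + W = 4540 J.
Net over both steps: W = -4710 J, Q = 4540 J, ΔU = 9250 J.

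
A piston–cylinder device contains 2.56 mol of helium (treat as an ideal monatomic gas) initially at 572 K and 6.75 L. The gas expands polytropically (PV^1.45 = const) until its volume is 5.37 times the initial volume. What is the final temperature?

268 K

P₁ = nRT₁/V₁ = 2.56×8.314×572/6.75 = 1800 kPa.
Polytropic n=1.45: T₂ = T₁(V₁/V₂)^(n−1) = 572×(0.186)^0.45 = 268 K; P₂ = P₁(V₁/V₂)^n = 158 kPa.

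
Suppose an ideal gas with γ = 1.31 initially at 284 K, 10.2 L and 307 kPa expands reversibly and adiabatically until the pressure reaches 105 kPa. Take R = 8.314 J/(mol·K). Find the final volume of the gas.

Adiabatic: T₂/T₁ = (P₂/P₁)^((γ−1)/γ) ⇒ T₂ = 284×(0.342)^0.237 = 220 K; V₂ = 23.1 L.

23.1 L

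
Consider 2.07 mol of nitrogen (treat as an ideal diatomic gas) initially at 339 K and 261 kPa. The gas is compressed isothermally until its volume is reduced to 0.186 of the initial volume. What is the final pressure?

1400 kPa

V₁ = nRT₁/P₁ = 2.07×8.314×339/261 = 22.4 L.
Isothermal: T stays 339 K; PV = const ⇒ V₂ = 4.16 L, P₂ = 1400 kPa.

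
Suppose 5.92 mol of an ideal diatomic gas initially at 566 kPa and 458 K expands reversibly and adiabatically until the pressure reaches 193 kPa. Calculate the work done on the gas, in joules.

V₁ = nRT₁/P₁ = 5.92×8.314×458/566 = 39.8 L.
Adiabatic: T₂/T₁ = (P₂/P₁)^((γ−1)/γ) ⇒ T₂ = 458×(0.341)^0.286 = 337 K; V₂ = 85.9 L.
ΔU = nCvΔT = 5.92×20.8×(337−458) = -14900 J.
Q = 0 for an adiabatic process, so W = −ΔU = 14900 J.
Work done on the gas = −W_by = -14900 J.

-14900 J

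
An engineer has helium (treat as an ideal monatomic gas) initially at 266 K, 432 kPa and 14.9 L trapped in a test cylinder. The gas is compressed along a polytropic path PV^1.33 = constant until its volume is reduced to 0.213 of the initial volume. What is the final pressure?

Polytropic n=1.33: T₂ = T₁(V₁/V₂)^(n−1) = 266×(4.69)^0.33 = 443 K; P₂ = P₁(V₁/V₂)^n = 3380 kPa.

3380 kPa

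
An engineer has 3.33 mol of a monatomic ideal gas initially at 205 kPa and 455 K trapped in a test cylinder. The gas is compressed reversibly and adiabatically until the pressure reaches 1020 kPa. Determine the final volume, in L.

23.5 L

V₁ = nRT₁/P₁ = 3.33×8.314×455/205 = 61.4 L.
Adiabatic: T₂/T₁ = (P₂/P₁)^((γ−1)/γ) ⇒ T₂ = 455×(4.98)^0.400 = 864 K; V₂ = 23.5 L.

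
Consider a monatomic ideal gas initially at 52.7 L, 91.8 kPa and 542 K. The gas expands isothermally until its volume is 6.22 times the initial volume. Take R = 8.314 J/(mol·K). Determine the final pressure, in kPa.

14.8 kPa

Isothermal: T stays 542 K; PV = const ⇒ V₂ = 328 L, P₂ = 14.8 kPa.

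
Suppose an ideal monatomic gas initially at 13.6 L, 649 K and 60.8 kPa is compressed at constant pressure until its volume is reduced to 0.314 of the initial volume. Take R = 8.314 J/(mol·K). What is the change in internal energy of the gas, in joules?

n = P₁V₁/(RT₁) = 60.8×13.6/(8.314×649) = 0.153 mol.
Isobaric: P stays 60.8 kPa; V/T = const ⇒ T₂ = 204 K, V₂ = 4.27 L.
For an ideal gas ΔU = nCvΔT with Cv = (3/2)R = 12.5 J/(mol·K).
ΔU = 0.153×12.5×(204−649) = -851 J.

-851 J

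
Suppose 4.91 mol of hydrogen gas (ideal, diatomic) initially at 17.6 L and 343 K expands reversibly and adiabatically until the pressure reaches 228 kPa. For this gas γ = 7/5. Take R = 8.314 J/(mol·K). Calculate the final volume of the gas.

43.0 L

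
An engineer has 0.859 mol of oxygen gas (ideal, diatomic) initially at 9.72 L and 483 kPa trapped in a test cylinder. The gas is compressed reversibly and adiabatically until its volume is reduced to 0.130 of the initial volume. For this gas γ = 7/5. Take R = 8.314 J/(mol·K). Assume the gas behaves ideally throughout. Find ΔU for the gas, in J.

T₁ = P₁V₁/(nR) = 483×9.72/(0.859×8.314) = 657 K.
Adiabatic: TV^(γ−1) = const ⇒ T₂ = 657×(7.69)^0.400 = 1490 K; PV^γ = const ⇒ P₂ = 8400 kPa.
For an ideal gas ΔU = nCvΔT with Cv = (5/2)R = 20.8 J/(mol·K).
ΔU = 0.859×20.8×(1490−657) = 14800 J.

14800 J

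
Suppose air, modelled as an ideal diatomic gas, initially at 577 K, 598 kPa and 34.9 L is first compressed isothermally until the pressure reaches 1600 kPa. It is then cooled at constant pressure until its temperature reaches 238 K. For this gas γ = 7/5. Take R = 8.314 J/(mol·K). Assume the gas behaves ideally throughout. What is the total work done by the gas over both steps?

n = P₁V₁/(RT₁) = 598×34.9/(8.314×577) = 4.35 mol.
Step 1 — Isothermal: T stays 577 K; PV = const ⇒ V₂ = 13.0 L, P₂ = 1600 kPa.
ΔU = 0 (ideal gas, T constant).
W = nRT ln(V₂/V₁) = 4.35×8.314×577×ln(0.374) = -20500 J.
Q = ΔU + W = -20500 J.
State after step 1: P = 1600 kPa, V = 13.0 L, T = 577 K.
Step 2 — Isobaric: P stays 1600 kPa; V/T = const ⇒ T₂ = 238 K, V₂ = 5.38 L.
W = PΔV = 1600×(5.38−13.0) kPa·L = -12300 J.
ΔU = nCvΔT = 4.35×20.8×(238−577) = -30700 J.
Q = ΔU + W = nCpΔT = -42900 J.
Net over both steps: W = -32800 J, Q = -63500 J, ΔU = -30700 J.

-32800 J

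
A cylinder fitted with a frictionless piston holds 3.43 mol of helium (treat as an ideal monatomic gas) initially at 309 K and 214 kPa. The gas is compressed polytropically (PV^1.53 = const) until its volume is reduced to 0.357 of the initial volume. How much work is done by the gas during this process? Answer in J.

V₁ = nRT₁/P₁ = 3.43×8.314×309/214 = 41.2 L.
Polytropic n=1.53: T₂ = T₁(V₁/V₂)^(n−1) = 309×(2.80)^0.53 = 533 K; P₂ = P₁(V₁/V₂)^n = 1030 kPa.
W = (P₁V₁−P₂V₂)/(n−1) = (214×41.2−1030×14.7)/0.53 = -12100 J.

-12100 J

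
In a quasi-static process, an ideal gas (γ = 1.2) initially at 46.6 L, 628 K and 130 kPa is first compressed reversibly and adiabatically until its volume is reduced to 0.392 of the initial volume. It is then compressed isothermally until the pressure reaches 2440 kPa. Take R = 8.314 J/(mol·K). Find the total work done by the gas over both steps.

-19500 J

n = P₁V₁/(RT₁) = 130×46.6/(8.314×628) = 1.16 mol.
Step 1 — Adiabatic: TV^(γ−1) = const ⇒ T₂ = 628×(2.55)^0.200 = 757 K; PV^γ = const ⇒ P₂ = 400 kPa.
ΔU = nCvΔT = 1.16×41.6×(757−628) = 6240 J.
Q = 0 for an adiabatic process, so W = −ΔU = -6240 J.
State after step 1: P = 400 kPa, V = 18.3 L, T = 757 K.
Step 2 — Isothermal: T stays 757 K; PV = const ⇒ V₂ = 2.99 L, P₂ = 2440 kPa.
ΔU = 0 (ideal gas, T constant).
W = nRT ln(V₂/V₁) = 1.16×8.314×757×ln(0.164) = -13200 J.
Q = ΔU + W = -13200 J.
Net over both steps: W = -19500 J, Q = -13200 J, ΔU = 6240 J.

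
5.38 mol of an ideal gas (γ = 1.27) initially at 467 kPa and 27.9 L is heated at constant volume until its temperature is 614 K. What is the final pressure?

984 kPa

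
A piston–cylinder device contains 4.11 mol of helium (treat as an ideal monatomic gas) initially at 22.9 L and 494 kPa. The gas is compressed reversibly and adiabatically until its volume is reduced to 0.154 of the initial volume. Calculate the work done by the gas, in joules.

T₁ = P₁V₁/(nR) = 494×22.9/(4.11×8.314) = 331 K.
Adiabatic: TV^(γ−1) = const ⇒ T₂ = 331×(6.49)^0.667 = 1150 K; PV^γ = const ⇒ P₂ = 11200 kPa.
ΔU = nCvΔT = 4.11×12.5×(1150−331) = 42100 J.
Q = 0 for an adiabatic process, so W = −ΔU = -42100 J.

-42100 J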